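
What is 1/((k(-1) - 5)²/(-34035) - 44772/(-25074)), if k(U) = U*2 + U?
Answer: 6772965/12081034 ≈ 0.56063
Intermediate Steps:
k(U) = 3*U (k(U) = 2*U + U = 3*U)
1/((k(-1) - 5)²/(-34035) - 44772/(-25074)) = 1/((3*(-1) - 5)²/(-34035) - 44772/(-25074)) = 1/((-3 - 5)²*(-1/34035) - 44772*(-1/25074)) = 1/((-8)²*(-1/34035) + 1066/597) = 1/(64*(-1/34035) + 1066/597) = 1/(-64/34035 + 1066/597) = 1/(12081034/6772965) = 6772965/12081034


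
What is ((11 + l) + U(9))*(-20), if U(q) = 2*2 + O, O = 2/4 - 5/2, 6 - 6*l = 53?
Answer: -310/3 ≈ -103.33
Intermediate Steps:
l = -47/6 (l = 1 - ⅙*53 = 1 - 53/6 = -47/6 ≈ -7.8333)
O = -2 (O = 2*(¼) - 5*½ = ½ - 5/2 = -2)
U(q) = 2 (U(q) = 2*2 - 2 = 4 - 2 = 2)
((11 + l) + U(9))*(-20) = ((11 - 47/6) + 2)*(-20) = (19/6 + 2)*(-20) = (31/6)*(-20) = -310/3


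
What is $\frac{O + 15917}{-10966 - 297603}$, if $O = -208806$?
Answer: $\frac{192889}{308569} \approx 0.62511$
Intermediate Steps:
$\frac{O + 15917}{-10966 - 297603} = \frac{-208806 + 15917}{-10966 - 297603} = - \frac{192889}{-308569} = \left(-192889\right) \left(- \frac{1}{308569}\right) = \frac{192889}{308569}$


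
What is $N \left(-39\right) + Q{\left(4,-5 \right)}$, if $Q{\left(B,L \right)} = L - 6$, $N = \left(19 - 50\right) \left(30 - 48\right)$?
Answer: $-21773$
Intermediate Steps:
$N = 558$ ($N = \left(19 - 50\right) \left(-18\right) = \left(-31\right) \left(-18\right) = 558$)
$Q{\left(B,L \right)} = -6 + L$ ($Q{\left(B,L \right)} = L - 6 = -6 + L$)
$N \left(-39\right) + Q{\left(4,-5 \right)} = 558 \left(-39\right) - 11 = -21762 - 11 = -21773$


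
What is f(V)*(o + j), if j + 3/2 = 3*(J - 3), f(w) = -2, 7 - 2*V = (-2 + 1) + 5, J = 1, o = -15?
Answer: 45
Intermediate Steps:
V = 3/2 (V = 7/2 - ((-2 + 1) + 5)/2 = 7/2 - (-1 + 5)/2 = 7/2 - ½*4 = 7/2 - 2 = 3/2 ≈ 1.5000)
j = -15/2 (j = -3/2 + 3*(1 - 3) = -3/2 + 3*(-2) = -3/2 - 6 = -15/2 ≈ -7.5000)
f(V)*(o + j) = -2*(-15 - 15/2) = -2*(-45/2) = 45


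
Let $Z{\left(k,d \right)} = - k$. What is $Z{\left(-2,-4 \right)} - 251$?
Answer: $-249$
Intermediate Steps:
$Z{\left(-2,-4 \right)} - 251 = \left(-1\right) \left(-2\right) - 251 = 2 - 251 = -249$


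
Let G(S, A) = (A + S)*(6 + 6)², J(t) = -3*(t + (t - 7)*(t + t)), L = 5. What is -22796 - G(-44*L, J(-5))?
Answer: 58564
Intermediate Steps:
J(t) = -3*t - 6*t*(-7 + t) (J(t) = -3*(t + (-7 + t)*(2*t)) = -3*(t + 2*t*(-7 + t)) = -3*t - 6*t*(-7 + t))
G(S, A) = 144*A + 144*S (G(S, A) = (A + S)*12² = (A + S)*144 = 144*A + 144*S)
-22796 - G(-44*L, J(-5)) = -22796 - (144*(3*(-5)*(13 - 2*(-5))) + 144*(-44*5)) = -22796 - (144*(3*(-5)*(13 + 10)) + 144*(-220)) = -22796 - (144*(3*(-5)*23) - 31680) = -22796 - (144*(-345) - 31680) = -22796 - (-49680 - 31680) = -22796 - 1*(-81360) = -22796 + 81360 = 58564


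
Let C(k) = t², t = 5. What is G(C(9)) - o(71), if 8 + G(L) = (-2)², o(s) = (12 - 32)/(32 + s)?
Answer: -392/103 ≈ -3.8058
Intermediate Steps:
C(k) = 25 (C(k) = 5² = 25)
o(s) = -20/(32 + s)
G(L) = -4 (G(L) = -8 + (-2)² = -8 + 4 = -4)
G(C(9)) - o(71) = -4 - (-20)/(32 + 71) = -4 - (-20)/103 = -4 - 1*(-20/103) = -4 + 20/103 = -392/103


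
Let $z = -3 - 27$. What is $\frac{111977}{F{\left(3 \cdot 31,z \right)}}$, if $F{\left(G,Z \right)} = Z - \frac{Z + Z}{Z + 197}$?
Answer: $- \frac{18700159}{4950} \approx -3777.8$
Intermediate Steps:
$z = -30$ ($z = -3 - 27 = -30$)
$F{\left(G,Z \right)} = Z - \frac{2 Z}{197 + Z}$
$\frac{111977}{F{\left(3 \cdot 31,z \right)}} = \frac{111977}{\left(-30\right) \frac{1}{197 - 30} \left(195 - 30\right)} = \frac{111977}{\left(-30\right) \frac{1}{167} \cdot 165} = \frac{111977}{- \frac{4950}{167}} = 111977 \left(- \frac{167}{4950}\right) = - \frac{18700159}{4950}$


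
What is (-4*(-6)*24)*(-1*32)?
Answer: -18432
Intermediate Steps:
(-4*(-6)*24)*(-1*32) = (24*24)*(-32) = 576*(-32) = -18432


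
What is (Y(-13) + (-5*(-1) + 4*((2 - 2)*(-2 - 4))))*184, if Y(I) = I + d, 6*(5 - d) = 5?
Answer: -2116/3 ≈ -705.33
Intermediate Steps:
d = 25/6 (d = 5 - ⅙*5 = 5 - ⅚ = 25/6 ≈ 4.1667)
Y(I) = 25/6 + I (Y(I) = I + 25/6 = 25/6 + I)
(Y(-13) + (-5*(-1) + 4*((2 - 2)*(-2 - 4))))*184 = ((25/6 - 13) + (-5*(-1) + 4*((2 - 2)*(-2 - 4))))*184 = (-53/6 + (5 + 4*(0*(-6))))*184 = (-53/6 + (5 + 4*0))*184 = (-53/6 + (5 + 0))*184 = (-53/6 + 5)*184 = -23/6*184 = -2116/3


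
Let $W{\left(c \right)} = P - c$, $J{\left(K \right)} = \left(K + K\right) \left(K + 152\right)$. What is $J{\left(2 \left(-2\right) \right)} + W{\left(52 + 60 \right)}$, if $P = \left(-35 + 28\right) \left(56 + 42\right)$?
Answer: $-1982$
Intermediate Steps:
$J{\left(K \right)} = 2 K \left(152 + K\right)$
$P = -686$ ($P = \left(-7\right) 98 = -686$)
$W{\left(c \right)} = -686 - c$
$J{\left(2 \left(-2\right) \right)} + W{\left(52 + 60 \right)} = 2 \cdot 2 \left(-2\right) \left(152 + 2 \left(-2\right)\right) - 798 = 2 \left(-4\right) \left(152 - 4\right) - 798 = 2 \left(-4\right) 148 - 798 = -1184 - 798 = -1982$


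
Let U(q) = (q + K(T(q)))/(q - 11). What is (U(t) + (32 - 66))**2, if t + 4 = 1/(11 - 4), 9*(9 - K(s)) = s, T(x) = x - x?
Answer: 797449/676 ≈ 1179.7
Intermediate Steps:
T(x) = 0
K(s) = 9 - s/9
t = -27/7 (t = -4 + 1/(11 - 4) = -4 + 1/7 = -27/7 ≈ -3.8571)
U(q) = (9 + q)/(-11 + q) (U(q) = (q + (9 - 1/9*0))/(q - 11) = (q + (9 + 0))/(-11 + q) = (q + 9)/(-11 + q) = (9 + q)/(-11 + q))
(U(t) + (32 - 66))**2 = ((9 - 27/7)/(-11 - 27/7) + (32 - 66))**2 = ((36/7)/(-104/7) - 34)**2 = (-7/104*36/7 - 34)**2 = (-9/26 - 34)**2 = (-893/26)**2 = 797449/676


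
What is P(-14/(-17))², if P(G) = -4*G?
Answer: 3136/289 ≈ 10.851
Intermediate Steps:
P(-14/(-17))² = (-(-56)/(-17))² = (-(-56)*(-1)/17)² = (-4*14/17)² = (-56/17)² = 3136/289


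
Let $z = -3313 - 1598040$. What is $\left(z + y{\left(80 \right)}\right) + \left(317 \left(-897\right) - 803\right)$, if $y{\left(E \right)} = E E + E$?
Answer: $-1880025$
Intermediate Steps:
$y{\left(E \right)} = E + E^{2}$ ($y{\left(E \right)} = E^{2} + E = E + E^{2}$)
$z = -1601353$ ($z = -3313 - 1598040 = -1601353$)
$\left(z + y{\left(80 \right)}\right) + \left(317 \left(-897\right) - 803\right) = \left(-1601353 + 80 \left(1 + 80\right)\right) + \left(317 \left(-897\right) - 803\right) = \left(-1601353 + 80 \cdot 81\right) - 285152 = \left(-1601353 + 6480\right) - 285152 = -1594873 - 285152 = -1880025$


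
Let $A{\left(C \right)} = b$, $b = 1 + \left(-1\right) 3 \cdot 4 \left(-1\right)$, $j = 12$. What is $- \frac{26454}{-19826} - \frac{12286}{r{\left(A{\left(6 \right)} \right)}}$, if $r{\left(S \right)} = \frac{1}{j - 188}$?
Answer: $\frac{21435249995}{9913} \approx 2.1623 \cdot 10^{6}$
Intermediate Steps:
$b = 13$ ($b = 1 + \left(-3\right) 4 \left(-1\right) = 1 - -12 = 1 + 12 = 13$)
$A{\left(C \right)} = 13$
$r{\left(S \right)} = - \frac{1}{176}$ ($r{\left(S \right)} = \frac{1}{12 - 188} = \frac{1}{-176} = - \frac{1}{176}$)
$- \frac{26454}{-19826} - \frac{12286}{r{\left(A{\left(6 \right)} \right)}} = - \frac{26454}{-19826} - \frac{12286}{- \frac{1}{176}} = \left(-26454\right) \left(- \frac{1}{19826}\right) - -2162336 = \frac{13227}{9913} + 2162336 = \frac{21435249995}{9913}$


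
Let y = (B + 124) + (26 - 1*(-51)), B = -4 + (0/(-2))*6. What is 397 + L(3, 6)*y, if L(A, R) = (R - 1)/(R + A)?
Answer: 4558/9 ≈ 506.44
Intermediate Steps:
L(A, R) = (-1 + R)/(A + R)
B = -4 (B = -4 + (0*(-1/2))*6 = -4 + 0*6 = -4 + 0 = -4)
y = 197 (y = (-4 + 124) + (26 - 1*(-51)) = 120 + (26 + 51) = 120 + 77 = 197)
397 + L(3, 6)*y = 397 + ((-1 + 6)/(3 + 6))*197 = 397 + (5/9)*197 = 397 + 985/9 = 4558/9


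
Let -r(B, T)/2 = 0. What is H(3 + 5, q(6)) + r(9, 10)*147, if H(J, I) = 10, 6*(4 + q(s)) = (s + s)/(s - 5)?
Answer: 10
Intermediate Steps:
r(B, T) = 0 (r(B, T) = -2*0 = 0)
q(s) = -4 + s/(3*(-5 + s)) (q(s) = -4 + ((s + s)/(s - 5))/6 = -4 + ((2*s)/(-5 + s))/6 = -4 + (2*s/(-5 + s))/6 = -4 + s/(3*(-5 + s)))
H(3 + 5, q(6)) + r(9, 10)*147 = 10 + 0*147 = 10 + 0 = 10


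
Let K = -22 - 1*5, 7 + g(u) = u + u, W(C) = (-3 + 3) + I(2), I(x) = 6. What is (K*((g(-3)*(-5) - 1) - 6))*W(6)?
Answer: -9396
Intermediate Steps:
W(C) = 6 (W(C) = (-3 + 3) + 6 = 0 + 6 = 6)
g(u) = -7 + 2*u (g(u) = -7 + (u + u) = -7 + 2*u)
K = -27 (K = -22 - 5 = -27)
(K*((g(-3)*(-5) - 1) - 6))*W(6) = -27*(((-7 + 2*(-3))*(-5) - 1) - 6)*6 = -27*(((-7 - 6)*(-5) - 1) - 6)*6 = -27*((-13*(-5) - 1) - 6)*6 = -27*((65 - 1) - 6)*6 = -27*(64 - 6)*6 = -27*58*6 = -1566*6 = -9396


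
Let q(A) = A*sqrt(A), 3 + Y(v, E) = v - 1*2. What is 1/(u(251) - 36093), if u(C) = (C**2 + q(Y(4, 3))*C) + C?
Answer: 27159/737674282 + 251*I/737674282 ≈ 3.6817e-5 + 3.4026e-7*I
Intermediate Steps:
Y(v, E) = -5 + v (Y(v, E) = -3 + (v - 1*2) = -3 + (v - 2) = -3 + (-2 + v) = -5 + v)
q(A) = A**(3/2)
u(C) = C + C**2 - I*C (u(C) = (C**2 + (-5 + 4)**(3/2)*C) + C = (C**2 + (-1)**(3/2)*C) + C = (C**2 + (-I)*C) + C = (C**2 - I*C) + C = C + C**2 - I*C)
1/(u(251) - 36093) = 1/(251*(1 + 251 - I) - 36093) = 1/(251*(252 - I) - 36093) = 1/((63252 - 251*I) - 36093) = 1/(27159 - 251*I) = (27159 + 251*I)/737674282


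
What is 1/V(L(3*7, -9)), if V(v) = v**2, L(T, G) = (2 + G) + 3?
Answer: 1/16 ≈ 0.062500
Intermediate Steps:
L(T, G) = 5 + G
1/V(L(3*7, -9)) = 1/((5 - 9)**2) = 1/((-4)**2) = 1/16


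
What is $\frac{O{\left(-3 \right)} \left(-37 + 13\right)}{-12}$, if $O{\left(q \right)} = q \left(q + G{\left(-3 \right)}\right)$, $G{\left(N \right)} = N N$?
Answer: $-36$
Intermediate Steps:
$G{\left(N \right)} = N^{2}$
$O{\left(q \right)} = q \left(9 + q\right)$ ($O{\left(q \right)} = q \left(q + \left(-3\right)^{2}\right) = q \left(q + 9\right) = q \left(9 + q\right)$)
$\frac{O{\left(-3 \right)} \left(-37 + 13\right)}{-12} = \frac{- 3 \left(9 - 3\right) \left(-37 + 13\right)}{-12} = \left(-3\right) 6 \left(-24\right) \left(- \frac{1}{12}\right) = \left(-18\right) \left(-24\right) \left(- \frac{1}{12}\right) = 432 \left(- \frac{1}{12}\right) = -36$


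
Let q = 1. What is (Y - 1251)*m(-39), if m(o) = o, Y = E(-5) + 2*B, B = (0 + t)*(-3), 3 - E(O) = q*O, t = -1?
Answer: 48243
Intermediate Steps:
E(O) = 3 - O
B = 3 (B = (0 - 1)*(-3) = -1*(-3) = 3)
Y = 14 (Y = (3 - 1*(-5)) + 2*3 = (3 + 5) + 6 = 8 + 6 = 14)
(Y - 1251)*m(-39) = (14 - 1251)*(-39) = -1237*(-39) = 48243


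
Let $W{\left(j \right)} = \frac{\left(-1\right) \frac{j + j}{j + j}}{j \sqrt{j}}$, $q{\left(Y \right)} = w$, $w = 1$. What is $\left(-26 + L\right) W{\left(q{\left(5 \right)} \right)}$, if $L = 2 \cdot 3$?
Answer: $20$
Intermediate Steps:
$q{\left(Y \right)} = 1$
$L = 6$
$W{\left(j \right)} = - \frac{1}{j^{\frac{3}{2}}}$ ($W{\left(j \right)} = \frac{\left(-1\right) \frac{2 j}{2 j}}{j^{\frac{3}{2}}} = \frac{\left(-1\right) 2 j \frac{1}{2 j}}{j^{\frac{3}{2}}} = \frac{\left(-1\right) 1}{j^{\frac{3}{2}}} = - \frac{1}{j^{\frac{3}{2}}}$)
$\left(-26 + L\right) W{\left(q{\left(5 \right)} \right)} = \left(-26 + 6\right) \left(- 1^{-3/2}\right) = - 20 \left(\left(-1\right) 1\right) = \left(-20\right) \left(-1\right) = 20$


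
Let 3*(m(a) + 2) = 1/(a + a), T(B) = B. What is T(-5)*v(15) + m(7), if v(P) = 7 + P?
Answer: -4703/42 ≈ -111.98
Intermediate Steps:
m(a) = -2 + 1/(6*a) (m(a) = -2 + 1/(3*(a + a)) = -2 + 1/(3*((2*a))) = -2 + (1/(2*a))/3 = -2 + 1/(6*a))
T(-5)*v(15) + m(7) = -5*(7 + 15) + (-2 + (1/6)/7) = -5*22 + (-2 + (1/6)*(1/7)) = -110 + (-2 + 1/42) = -110 - 83/42 = -4703/42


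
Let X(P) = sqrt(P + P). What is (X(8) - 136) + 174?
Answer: 42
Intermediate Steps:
X(P) = sqrt(2)*sqrt(P) (X(P) = sqrt(2*P) = sqrt(2)*sqrt(P))
(X(8) - 136) + 174 = (sqrt(2)*sqrt(8) - 136) + 174 = (sqrt(2)*(2*sqrt(2)) - 136) + 174 = (4 - 136) + 174 = -132 + 174 = 42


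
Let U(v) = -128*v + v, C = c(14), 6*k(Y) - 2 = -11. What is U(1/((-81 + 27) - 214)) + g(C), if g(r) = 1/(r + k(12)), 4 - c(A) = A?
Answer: 2385/6164 ≈ 0.38692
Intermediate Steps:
k(Y) = -3/2 (k(Y) = ⅓ + (⅙)*(-11) = ⅓ - 11/6 = -3/2)
c(A) = 4 - A
C = -10 (C = 4 - 1*14 = 4 - 14 = -10)
g(r) = 1/(-3/2 + r) (g(r) = 1/(r - 3/2) = 1/(-3/2 + r))
U(v) = -127*v
U(1/((-81 + 27) - 214)) + g(C) = -127/((-81 + 27) - 214) + 2/(-3 + 2*(-10)) = -127/(-54 - 214) + 2/(-3 - 20) = -127/(-268) + 2/(-23) = -127*(-1/268) + 2*(-1/23) = 127/268 - 2/23 = 2385/6164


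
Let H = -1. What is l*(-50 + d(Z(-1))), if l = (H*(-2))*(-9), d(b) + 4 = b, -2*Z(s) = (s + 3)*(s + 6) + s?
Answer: 1053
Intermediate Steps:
Z(s) = -s/2 - (3 + s)*(6 + s)/2 (Z(s) = -((s + 3)*(s + 6) + s)/2 = -((3 + s)*(6 + s) + s)/2 = -(s + (3 + s)*(6 + s))/2 = -s/2 - (3 + s)*(6 + s)/2)
d(b) = -4 + b
l = -18 (l = -1*(-2)*(-9) = 2*(-9) = -18)
l*(-50 + d(Z(-1))) = -18*(-50 + (-4 + (-9 - 5*(-1) - 1/2*(-1)**2))) = -18*(-50 + (-4 + (-9 + 5 - 1/2*1))) = -18*(-50 + (-4 + (-9 + 5 - 1/2))) = -18*(-50 + (-4 - 9/2)) = -18*(-50 - 17/2) = -18*(-117/2) = 1053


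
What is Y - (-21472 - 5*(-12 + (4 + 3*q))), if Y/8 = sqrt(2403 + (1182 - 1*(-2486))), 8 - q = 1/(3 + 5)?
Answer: 172401/8 + 8*sqrt(6071) ≈ 22173.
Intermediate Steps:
q = 63/8 (q = 8 - 1/(3 + 5) = 8 - 1/8 = 63/8 ≈ 7.8750)
Y = 8*sqrt(6071) (Y = 8*sqrt(2403 + (1182 - 1*(-2486))) = 8*sqrt(2403 + (1182 + 2486)) = 8*sqrt(2403 + 3668) = 8*sqrt(6071) ≈ 623.33)
Y - (-21472 - 5*(-12 + (4 + 3*q))) = 8*sqrt(6071) - (-21472 - 5*(-12 + (4 + 3*(63/8)))) = 8*sqrt(6071) - (-21472 - 5*(-12 + (4 + 189/8))) = 8*sqrt(6071) - (-21472 - 5*(-12 + 221/8)) = 8*sqrt(6071) - (-21472 - 5*125/8) = 8*sqrt(6071) - (-21472 - 1*625/8) = 8*sqrt(6071) - (-21472 - 625/8) = 8*sqrt(6071) - 1*(-172401/8) = 8*sqrt(6071) + 172401/8 = 172401/8 + 8*sqrt(6071)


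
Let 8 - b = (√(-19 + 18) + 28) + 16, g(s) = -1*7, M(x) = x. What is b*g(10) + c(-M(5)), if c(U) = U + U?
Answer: 242 + 7*I ≈ 242.0 + 7.0*I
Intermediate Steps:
c(U) = 2*U
g(s) = -7
b = -36 - I (b = 8 - ((√(-19 + 18) + 28) + 16) = 8 - ((√(-1) + 28) + 16) = 8 - ((I + 28) + 16) = 8 - ((28 + I) + 16) = 8 - (44 + I) = 8 + (-44 - I) = -36 - I ≈ -36.0 - 1.0*I)
b*g(10) + c(-M(5)) = (-36 - I)*(-7) + 2*(-1*5) = (252 + 7*I) + 2*(-5) = (252 + 7*I) - 10 = 242 + 7*I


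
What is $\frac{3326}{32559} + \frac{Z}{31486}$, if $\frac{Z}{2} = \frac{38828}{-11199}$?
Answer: $\frac{65014342170}{637815822007} \approx 0.10193$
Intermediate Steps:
$Z = - \frac{77656}{11199}$ ($Z = 2 \frac{38828}{-11199} = 2 \cdot 38828 \left(- \frac{1}{11199}\right) = 2 \left(- \frac{38828}{11199}\right) = - \frac{77656}{11199} \approx -6.9342$)
$\frac{3326}{32559} + \frac{Z}{31486} = \frac{3326}{32559} - \frac{77656}{11199 \cdot 31486} = 3326 \cdot \frac{1}{32559} - \frac{38828}{176305857} = \frac{3326}{32559} - \frac{38828}{176305857} = \frac{65014342170}{637815822007}$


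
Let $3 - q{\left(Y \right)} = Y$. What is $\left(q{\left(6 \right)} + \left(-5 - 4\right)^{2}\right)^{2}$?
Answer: $6084$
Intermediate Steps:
$q{\left(Y \right)} = 3 - Y$
$\left(q{\left(6 \right)} + \left(-5 - 4\right)^{2}\right)^{2} = \left(\left(3 - 6\right) + \left(-5 - 4\right)^{2}\right)^{2} = \left(\left(3 - 6\right) + \left(-9\right)^{2}\right)^{2} = \left(-3 + 81\right)^{2} = 78^{2} = 6084$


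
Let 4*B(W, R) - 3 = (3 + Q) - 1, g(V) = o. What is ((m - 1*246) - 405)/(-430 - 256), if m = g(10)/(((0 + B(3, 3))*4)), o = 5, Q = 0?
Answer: 325/343 ≈ 0.94752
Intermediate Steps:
g(V) = 5
B(W, R) = 5/4 (B(W, R) = ¾ + ((3 + 0) - 1)/4 = ¾ + (3 - 1)/4 = ¾ + (¼)*2 = ¾ + ½ = 5/4)
m = 1 (m = 5/(((0 + 5/4)*4)) = 5/(((5/4)*4)) = 5/5 = 5*(⅕) = 1)
((m - 1*246) - 405)/(-430 - 256) = ((1 - 1*246) - 405)/(-430 - 256) = ((1 - 246) - 405)/(-686) = (-245 - 405)*(-1/686) = -650*(-1/686) = 325/343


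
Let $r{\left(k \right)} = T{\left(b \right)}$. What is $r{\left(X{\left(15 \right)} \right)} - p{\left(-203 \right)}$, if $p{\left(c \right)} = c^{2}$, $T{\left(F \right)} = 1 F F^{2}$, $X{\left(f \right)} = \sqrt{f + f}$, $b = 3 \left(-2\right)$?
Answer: $-41425$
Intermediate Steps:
$b = -6$
$X{\left(f \right)} = \sqrt{2} \sqrt{f}$ ($X{\left(f \right)} = \sqrt{2 f} = \sqrt{2} \sqrt{f}$)
$T{\left(F \right)} = F^{3}$ ($T{\left(F \right)} = F F^{2} = F^{3}$)
$r{\left(k \right)} = -216$ ($r{\left(k \right)} = \left(-6\right)^{3} = -216$)
$r{\left(X{\left(15 \right)} \right)} - p{\left(-203 \right)} = -216 - \left(-203\right)^{2} = -216 - 41209 = -41425$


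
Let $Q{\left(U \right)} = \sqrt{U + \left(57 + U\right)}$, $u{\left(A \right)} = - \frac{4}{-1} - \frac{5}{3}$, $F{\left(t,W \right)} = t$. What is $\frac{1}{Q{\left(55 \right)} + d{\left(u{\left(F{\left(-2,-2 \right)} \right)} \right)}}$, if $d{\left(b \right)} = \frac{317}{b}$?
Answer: $\frac{6657}{896218} - \frac{49 \sqrt{167}}{896218} \approx 0.0067213$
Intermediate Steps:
$u{\left(A \right)} = \frac{7}{3}$ ($u{\left(A \right)} = \left(-4\right) \left(-1\right) - \frac{5}{3} = 4 - \frac{5}{3} = \frac{7}{3}$)
$Q{\left(U \right)} = \sqrt{57 + 2 U}$
$\frac{1}{Q{\left(55 \right)} + d{\left(u{\left(F{\left(-2,-2 \right)} \right)} \right)}} = \frac{1}{\sqrt{57 + 2 \cdot 55} + \frac{317}{\frac{7}{3}}} = \frac{1}{\sqrt{57 + 110} + 317 \cdot \frac{3}{7}} = \frac{1}{\sqrt{167} + \frac{951}{7}} = \frac{1}{\frac{951}{7} + \sqrt{167}}$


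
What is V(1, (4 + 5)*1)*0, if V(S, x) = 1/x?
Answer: 0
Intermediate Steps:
V(1, (4 + 5)*1)*0 = 0/((4 + 5)*1) = 0/(9*1) = 0/9 = (⅑)*0 = 0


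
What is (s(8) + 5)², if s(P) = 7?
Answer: 144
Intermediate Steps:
(s(8) + 5)² = (7 + 5)² = 12² = 144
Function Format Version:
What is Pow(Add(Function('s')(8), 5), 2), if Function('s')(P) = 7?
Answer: 144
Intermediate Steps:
Pow(Add(Function('s')(8), 5), 2) = Pow(Add(7, 5), 2) = Pow(12, 2) = 144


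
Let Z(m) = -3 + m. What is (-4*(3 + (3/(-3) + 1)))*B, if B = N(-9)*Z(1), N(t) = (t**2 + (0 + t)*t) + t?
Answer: 3672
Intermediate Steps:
N(t) = t + 2*t**2 (N(t) = (t**2 + t*t) + t = (t**2 + t**2) + t = 2*t**2 + t = t + 2*t**2)
B = -306 (B = (-9*(1 + 2*(-9)))*(-3 + 1) = -9*(1 - 18)*(-2) = -9*(-17)*(-2) = 153*(-2) = -306)
(-4*(3 + (3/(-3) + 1)))*B = -4*(3 + (3/(-3) + 1))*(-306) = -4*(3 + (3*(-1/3) + 1))*(-306) = -4*(3 + (-1 + 1))*(-306) = -4*(3 + 0)*(-306) = -4*3*(-306) = -12*(-306) = 3672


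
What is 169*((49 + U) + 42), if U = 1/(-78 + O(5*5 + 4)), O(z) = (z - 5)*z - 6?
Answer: 9412117/612 ≈ 15379.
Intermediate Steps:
O(z) = -6 + z*(-5 + z) (O(z) = (-5 + z)*z - 6 = z*(-5 + z) - 6 = -6 + z*(-5 + z))
U = 1/612 (U = 1/(-78 + (-6 + (5*5 + 4)² - 5*(5*5 + 4))) = 1/(-78 + (-6 + (25 + 4)² - 5*(25 + 4))) = 1/(-78 + (-6 + 29² - 5*29)) = 1/(-78 + (-6 + 841 - 145)) = 1/(-78 + 690) = 1/612 ≈ 0.0016340)
169*((49 + U) + 42) = 169*((49 + 1/612) + 42) = 169*(29989/612 + 42) = 169*(55693/612) = 9412117/612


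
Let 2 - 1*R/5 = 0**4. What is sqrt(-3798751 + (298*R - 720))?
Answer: I*sqrt(3796491) ≈ 1948.5*I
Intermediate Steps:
R = 10 (R = 10 - 5*0**4 = 10 - 5*0 = 10 + 0 = 10)
sqrt(-3798751 + (298*R - 720)) = sqrt(-3798751 + (298*10 - 720)) = sqrt(-3798751 + (2980 - 720)) = sqrt(-3798751 + 2260) = sqrt(-3796491) = I*sqrt(3796491)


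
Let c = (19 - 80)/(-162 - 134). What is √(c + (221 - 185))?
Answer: √793058/148 ≈ 6.0172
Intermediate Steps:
c = 61/296 (c = -61/(-296) = -61*(-1/296) = 61/296 ≈ 0.20608)
√(c + (221 - 185)) = √(61/296 + (221 - 185)) = √(61/296 + 36) = √(10717/296) = √793058/148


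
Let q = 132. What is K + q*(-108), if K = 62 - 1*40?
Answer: -14234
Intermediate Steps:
K = 22 (K = 62 - 40 = 22)
K + q*(-108) = 22 + 132*(-108) = 22 - 14256 = -14234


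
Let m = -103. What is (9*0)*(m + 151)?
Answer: 0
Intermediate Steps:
(9*0)*(m + 151) = (9*0)*(-103 + 151) = 0*48 = 0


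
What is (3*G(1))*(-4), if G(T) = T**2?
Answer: -12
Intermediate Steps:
(3*G(1))*(-4) = (3*1**2)*(-4) = (3*1)*(-4) = 3*(-4) = -12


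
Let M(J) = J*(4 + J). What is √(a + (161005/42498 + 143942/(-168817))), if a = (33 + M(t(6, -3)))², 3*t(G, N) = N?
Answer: √5163970379390953141506/2391461622 ≈ 30.049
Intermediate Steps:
t(G, N) = N/3
a = 900 (a = (33 + ((⅓)*(-3))*(4 + (⅓)*(-3)))² = (33 - (4 - 1))² = (33 - 1*3)² = (33 - 3)² = 30² = 900)
√(a + (161005/42498 + 143942/(-168817))) = √(900 + (161005/42498 + 143942/(-168817))) = √(900 + (161005*(1/42498) + 143942*(-1/168817))) = √(900 + (161005/42498 - 143942/168817)) = √(900 + 21063133969/7174384866) = √(6478009513369/7174384866) = √5163970379390953141506/2391461622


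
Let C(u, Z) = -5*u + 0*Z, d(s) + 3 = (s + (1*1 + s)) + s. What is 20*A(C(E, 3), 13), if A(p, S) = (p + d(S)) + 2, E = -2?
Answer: 980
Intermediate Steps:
d(s) = -2 + 3*s (d(s) = -3 + ((s + (1*1 + s)) + s) = -3 + ((s + (1 + s)) + s) = -3 + ((1 + 2*s) + s) = -3 + (1 + 3*s) = -2 + 3*s)
C(u, Z) = -5*u (C(u, Z) = -5*u + 0 = -5*u)
A(p, S) = p + 3*S (A(p, S) = (p + (-2 + 3*S)) + 2 = (-2 + p + 3*S) + 2 = p + 3*S)
20*A(C(E, 3), 13) = 20*(-5*(-2) + 3*13) = 20*(10 + 39) = 20*49 = 980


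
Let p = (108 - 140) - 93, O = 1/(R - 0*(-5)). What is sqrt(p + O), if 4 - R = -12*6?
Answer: I*sqrt(180481)/38 ≈ 11.18*I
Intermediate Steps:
R = 76 (R = 4 - (-12)*6 = 4 - 1*(-72) = 4 + 72 = 76)
O = 1/76 (O = 1/(76 - 0*(-5)) = 1/(76 - 1*0) = 1/(76 + 0) = 1/76 ≈ 0.013158)
p = -125 (p = -32 - 93 = -125)
sqrt(p + O) = sqrt(-125 + 1/76) = sqrt(-9499/76) = I*sqrt(180481)/38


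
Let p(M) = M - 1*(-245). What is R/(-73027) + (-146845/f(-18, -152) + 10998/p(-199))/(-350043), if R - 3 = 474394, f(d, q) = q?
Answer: -580851167769857/89366815202856 ≈ -6.4996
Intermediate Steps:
R = 474397 (R = 3 + 474394 = 474397)
p(M) = 245 + M (p(M) = M + 245 = 245 + M)
R/(-73027) + (-146845/f(-18, -152) + 10998/p(-199))/(-350043) = 474397/(-73027) + (-146845/(-152) + 10998/(245 - 199))/(-350043) = 474397*(-1/73027) + (-146845*(-1/152) + 10998/46)*(-1/350043) = -474397/73027 + (146845/152 + 10998*(1/46))*(-1/350043) = -474397/73027 + (146845/152 + 5499/23)*(-1/350043) = -474397/73027 + (4213283/3496)*(-1/350043) = -474397/73027 - 4213283/1223750328 = -580851167769857/89366815202856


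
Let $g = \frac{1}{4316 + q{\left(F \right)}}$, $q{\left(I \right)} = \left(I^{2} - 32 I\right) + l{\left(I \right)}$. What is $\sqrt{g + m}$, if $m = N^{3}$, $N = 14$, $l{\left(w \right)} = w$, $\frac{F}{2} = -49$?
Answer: $\frac{\sqrt{789102425374}}{16958} \approx 52.383$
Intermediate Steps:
$F = -98$ ($F = 2 \left(-49\right) = -98$)
$q{\left(I \right)} = I^{2} - 31 I$ ($q{\left(I \right)} = \left(I^{2} - 32 I\right) + I = I^{2} - 31 I$)
$g = \frac{1}{16958}$ ($g = \frac{1}{4316 - 98 \left(-31 - 98\right)} = \frac{1}{4316 - -12642} = \frac{1}{4316 + 12642} = \frac{1}{16958} \approx 5.8969 \cdot 10^{-5}$)
$m = 2744$ ($m = 14^{3} = 2744$)
$\sqrt{g + m} = \sqrt{\frac{1}{16958} + 2744} = \sqrt{\frac{46532753}{16958}} = \frac{\sqrt{789102425374}}{16958}$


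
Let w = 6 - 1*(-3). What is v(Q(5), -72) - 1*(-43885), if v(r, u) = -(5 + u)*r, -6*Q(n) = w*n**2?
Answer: 82745/2 ≈ 41373.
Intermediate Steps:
w = 9 (w = 6 + 3 = 9)
Q(n) = -3*n**2/2
v(r, u) = -r*(5 + u)
v(Q(5), -72) - 1*(-43885) = -(-3/2*5**2)*(5 - 72) - 1*(-43885) = -1*(-3/2*25)*(-67) + 43885 = -1*(-75/2)*(-67) + 43885 = -5025/2 + 43885 = 82745/2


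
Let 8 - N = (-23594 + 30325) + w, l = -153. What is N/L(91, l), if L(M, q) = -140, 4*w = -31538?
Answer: -2323/280 ≈ -8.2964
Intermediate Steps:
w = -15769/2 (w = (¼)*(-31538) = -15769/2 ≈ -7884.5)
N = 2323/2 (N = 8 - ((-23594 + 30325) - 15769/2) = 8 - (6731 - 15769/2) = 8 - 1*(-2307/2) = 8 + 2307/2 = 2323/2 ≈ 1161.5)
N/L(91, l) = (2323/2)/(-140) = (2323/2)*(-1/140) = -2323/280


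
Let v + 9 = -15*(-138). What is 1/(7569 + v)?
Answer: 1/9630 ≈ 0.00010384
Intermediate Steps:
v = 2061 (v = -9 - 15*(-138) = -9 + 2070 = 2061)
1/(7569 + v) = 1/(7569 + 2061) = 1/9630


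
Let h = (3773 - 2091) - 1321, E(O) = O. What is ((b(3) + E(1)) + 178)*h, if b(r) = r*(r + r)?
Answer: 71117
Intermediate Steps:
h = 361 (h = 1682 - 1321 = 361)
b(r) = 2*r² (b(r) = r*(2*r) = 2*r²)
((b(3) + E(1)) + 178)*h = ((2*3² + 1) + 178)*361 = ((2*9 + 1) + 178)*361 = ((18 + 1) + 178)*361 = (19 + 178)*361 = 197*361 = 71117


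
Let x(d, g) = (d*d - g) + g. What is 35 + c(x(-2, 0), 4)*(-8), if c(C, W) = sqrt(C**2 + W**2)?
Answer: 35 - 32*sqrt(2) ≈ -10.255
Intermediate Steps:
x(d, g) = d**2 (x(d, g) = (d**2 - g) + g = d**2)
35 + c(x(-2, 0), 4)*(-8) = 35 + sqrt(((-2)**2)**2 + 4**2)*(-8) = 35 + sqrt(4**2 + 16)*(-8) = 35 + sqrt(16 + 16)*(-8) = 35 + sqrt(32)*(-8) = 35 + (4*sqrt(2))*(-8) = 35 - 32*sqrt(2)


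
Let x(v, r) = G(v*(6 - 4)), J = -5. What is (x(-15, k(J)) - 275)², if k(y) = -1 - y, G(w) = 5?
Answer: 72900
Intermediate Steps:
x(v, r) = 5
(x(-15, k(J)) - 275)² = (5 - 275)² = (-270)² = 72900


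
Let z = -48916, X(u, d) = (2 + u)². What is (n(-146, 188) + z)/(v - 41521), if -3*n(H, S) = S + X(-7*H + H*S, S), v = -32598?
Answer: 698374712/222357 ≈ 3140.8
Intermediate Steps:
n(H, S) = -S/3 - (2 - 7*H + H*S)²/3 (n(H, S) = -(S + (2 + (-7*H + H*S))²)/3 = -(S + (2 - 7*H + H*S)²)/3 = -S/3 - (2 - 7*H + H*S)²/3)
(n(-146, 188) + z)/(v - 41521) = ((-⅓*188 - (2 - 146*(-7 + 188))²/3) - 48916)/(-32598 - 41521) = ((-188/3 - (2 - 146*181)²/3) - 48916)/(-74119) = ((-188/3 - (2 - 26426)²/3) - 48916)*(-1/74119) = ((-188/3 - ⅓*(-26424)²) - 48916)*(-1/74119) = ((-188/3 - ⅓*698227776) - 48916)*(-1/74119) = ((-188/3 - 232742592) - 48916)*(-1/74119) = (-698227964/3 - 48916)*(-1/74119) = -698374712/3*(-1/74119) = 698374712/222357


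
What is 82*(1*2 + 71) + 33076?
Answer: 39062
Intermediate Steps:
82*(1*2 + 71) + 33076 = 82*(2 + 71) + 33076 = 82*73 + 33076 = 5986 + 33076 = 39062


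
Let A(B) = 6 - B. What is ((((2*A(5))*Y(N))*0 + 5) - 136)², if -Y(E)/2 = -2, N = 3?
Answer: 17161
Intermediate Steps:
Y(E) = 4 (Y(E) = -2*(-2) = 4)
((((2*A(5))*Y(N))*0 + 5) - 136)² = ((((2*(6 - 1*5))*4)*0 + 5) - 136)² = ((((2*(6 - 5))*4)*0 + 5) - 136)² = ((((2*1)*4)*0 + 5) - 136)² = (((2*4)*0 + 5) - 136)² = ((8*0 + 5) - 136)² = ((0 + 5) - 136)² = (5 - 136)² = (-131)² = 17161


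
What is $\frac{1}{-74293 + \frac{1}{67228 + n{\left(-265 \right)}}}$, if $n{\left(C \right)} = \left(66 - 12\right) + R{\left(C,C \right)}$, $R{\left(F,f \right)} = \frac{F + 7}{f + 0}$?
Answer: $- \frac{17829988}{1324643298219} \approx -1.346 \cdot 10^{-5}$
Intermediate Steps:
$R{\left(F,f \right)} = \frac{7 + F}{f}$
$n{\left(C \right)} = 54 + \frac{7 + C}{C}$ ($n{\left(C \right)} = \left(66 - 12\right) + \frac{7 + C}{C} = 54 + \frac{7 + C}{C}$)
$\frac{1}{-74293 + \frac{1}{67228 + n{\left(-265 \right)}}} = \frac{1}{-74293 + \frac{1}{67228 + \left(55 + \frac{7}{-265}\right)}} = \frac{1}{-74293 + \frac{1}{67228 + \left(55 + 7 \left(- \frac{1}{265}\right)\right)}} = \frac{1}{-74293 + \frac{1}{67228 + \left(55 - \frac{7}{265}\right)}} = \frac{1}{-74293 + \frac{1}{67228 + \frac{14568}{265}}} = \frac{1}{-74293 + \frac{1}{\frac{17829988}{265}}} = \frac{1}{-74293 + \frac{265}{17829988}} = \frac{1}{- \frac{1324643298219}{17829988}} = - \frac{17829988}{1324643298219}$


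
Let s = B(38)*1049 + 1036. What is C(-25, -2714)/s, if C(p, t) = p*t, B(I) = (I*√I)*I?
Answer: -8786575/10898807128634 + 12847024325*√38/10898807128634 ≈ 0.0072655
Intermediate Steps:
B(I) = I^(5/2) (B(I) = I^(3/2)*I = I^(5/2))
s = 1036 + 1514756*√38 (s = 38^(5/2)*1049 + 1036 = (1444*√38)*1049 + 1036 = 1514756*√38 + 1036 = 1036 + 1514756*√38 ≈ 9.3386e+6)
C(-25, -2714)/s = (-25*(-2714))/(1036 + 1514756*√38) = 67850/(1036 + 1514756*√38)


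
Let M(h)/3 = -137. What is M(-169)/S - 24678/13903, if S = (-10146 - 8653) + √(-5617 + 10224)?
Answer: -8613730774065/4913289529982 + 411*√4607/353397794 ≈ -1.7531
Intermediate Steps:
M(h) = -411 (M(h) = 3*(-137) = -411)
S = -18799 + √4607 ≈ -18731.
M(-169)/S - 24678/13903 = -411/(-18799 + √4607) - 24678/13903 = -24678/13903 - 411/(-18799 + √4607)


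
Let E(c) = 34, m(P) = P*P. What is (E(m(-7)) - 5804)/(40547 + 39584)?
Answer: -5770/80131 ≈ -0.072007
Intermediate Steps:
m(P) = P²
(E(m(-7)) - 5804)/(40547 + 39584) = (34 - 5804)/(40547 + 39584) = -5770/80131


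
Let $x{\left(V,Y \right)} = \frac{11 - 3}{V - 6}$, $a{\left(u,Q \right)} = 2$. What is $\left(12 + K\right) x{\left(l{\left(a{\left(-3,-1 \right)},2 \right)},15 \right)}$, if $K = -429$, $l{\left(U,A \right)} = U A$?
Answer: $1668$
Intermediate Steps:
$l{\left(U,A \right)} = A U$
$x{\left(V,Y \right)} = \frac{8}{-6 + V}$
$\left(12 + K\right) x{\left(l{\left(a{\left(-3,-1 \right)},2 \right)},15 \right)} = \left(12 - 429\right) \frac{8}{-6 + 2 \cdot 2} = - 417 \frac{8}{-6 + 4} = - 417 \frac{8}{-2} = - 417 \cdot 8 \left(- \frac{1}{2}\right) = \left(-417\right) \left(-4\right) = 1668$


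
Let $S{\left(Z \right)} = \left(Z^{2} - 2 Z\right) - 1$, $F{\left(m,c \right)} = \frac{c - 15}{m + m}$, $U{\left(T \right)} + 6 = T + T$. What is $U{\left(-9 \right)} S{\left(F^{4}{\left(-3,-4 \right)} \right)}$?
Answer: $- \frac{16644091393}{69984} \approx -2.3783 \cdot 10^{5}$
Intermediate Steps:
$U{\left(T \right)} = -6 + 2 T$ ($U{\left(T \right)} = -6 + \left(T + T\right) = -6 + 2 T$)
$F{\left(m,c \right)} = \frac{-15 + c}{2 m}$ ($F{\left(m,c \right)} = \frac{c - 15}{2 m} = \left(-15 + c\right) \frac{1}{2 m} = \frac{-15 + c}{2 m}$)
$S{\left(Z \right)} = -1 + Z^{2} - 2 Z$
$U{\left(-9 \right)} S{\left(F^{4}{\left(-3,-4 \right)} \right)} = \left(-6 + 2 \left(-9\right)\right) \left(-1 + \left(\left(\frac{-15 - 4}{2 \left(-3\right)}\right)^{4}\right)^{2} - 2 \left(\frac{-15 - 4}{2 \left(-3\right)}\right)^{4}\right) = \left(-6 - 18\right) \left(-1 + \left(\left(\frac{1}{2} \left(- \frac{1}{3}\right) \left(-19\right)\right)^{4}\right)^{2} - 2 \left(\frac{1}{2} \left(- \frac{1}{3}\right) \left(-19\right)\right)^{4}\right) = - 24 \left(-1 + \left(\left(\frac{19}{6}\right)^{4}\right)^{2} - 2 \left(\frac{19}{6}\right)^{4}\right) = - 24 \left(-1 + \left(\frac{130321}{1296}\right)^{2} - \frac{130321}{648}\right) = - 24 \left(-1 + \frac{16983563041}{1679616} - \frac{130321}{648}\right) = \left(-24\right) \frac{16644091393}{1679616} = - \frac{16644091393}{69984}$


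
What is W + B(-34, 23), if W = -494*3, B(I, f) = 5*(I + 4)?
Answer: -1632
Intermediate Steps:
B(I, f) = 20 + 5*I (B(I, f) = 5*(4 + I) = 20 + 5*I)
W = -1482
W + B(-34, 23) = -1482 + (20 + 5*(-34)) = -1482 + (20 - 170) = -1482 - 150 = -1632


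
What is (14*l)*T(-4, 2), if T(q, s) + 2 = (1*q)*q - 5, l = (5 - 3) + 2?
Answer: 504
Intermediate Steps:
l = 4 (l = 2 + 2 = 4)
T(q, s) = -7 + q² (T(q, s) = -2 + ((1*q)*q - 5) = -2 + (q*q - 5) = -2 + (q² - 5) = -2 + (-5 + q²) = -7 + q²)
(14*l)*T(-4, 2) = (14*4)*(-7 + (-4)²) = 56*(-7 + 16) = 56*9 = 504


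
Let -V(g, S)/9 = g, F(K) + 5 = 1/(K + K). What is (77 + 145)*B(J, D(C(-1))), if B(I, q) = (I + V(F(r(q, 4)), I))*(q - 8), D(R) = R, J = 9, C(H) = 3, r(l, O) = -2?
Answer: -124875/2 ≈ -62438.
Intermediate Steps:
F(K) = -5 + 1/(2*K) (F(K) = -5 + 1/(K + K) = -5 + 1/(2*K))
V(g, S) = -9*g
B(I, q) = (-8 + q)*(189/4 + I) (B(I, q) = (I - 9*(-5 + (1/2)/(-2)))*(q - 8) = (I - 9*(-5 + (1/2)*(-1/2)))*(-8 + q) = (I - 9*(-5 - 1/4))*(-8 + q) = (I - 9*(-21/4))*(-8 + q) = (I + 189/4)*(-8 + q) = (189/4 + I)*(-8 + q) = (-8 + q)*(189/4 + I))
(77 + 145)*B(J, D(C(-1))) = (77 + 145)*(-378 - 8*9 + (189/4)*3 + 9*3) = 222*(-378 - 72 + 567/4 + 27) = 222*(-1125/4) = -124875/2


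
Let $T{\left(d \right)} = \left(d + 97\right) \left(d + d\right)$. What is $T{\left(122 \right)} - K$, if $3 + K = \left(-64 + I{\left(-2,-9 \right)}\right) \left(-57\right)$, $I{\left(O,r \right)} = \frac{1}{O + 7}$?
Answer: $\frac{249012}{5} \approx 49802.0$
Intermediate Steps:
$I{\left(O,r \right)} = \frac{1}{7 + O}$
$T{\left(d \right)} = 2 d \left(97 + d\right)$ ($T{\left(d \right)} = \left(97 + d\right) 2 d = 2 d \left(97 + d\right)$)
$K = \frac{18168}{5}$ ($K = -3 + \left(-64 + \frac{1}{7 - 2}\right) \left(-57\right) = -3 + \left(-64 + \frac{1}{5}\right) \left(-57\right) = -3 - - \frac{18183}{5} = -3 + \frac{18183}{5} = \frac{18168}{5} \approx 3633.6$)
$T{\left(122 \right)} - K = 2 \cdot 122 \left(97 + 122\right) - \frac{18168}{5} = 2 \cdot 122 \cdot 219 - \frac{18168}{5} = 53436 - \frac{18168}{5} = \frac{249012}{5}$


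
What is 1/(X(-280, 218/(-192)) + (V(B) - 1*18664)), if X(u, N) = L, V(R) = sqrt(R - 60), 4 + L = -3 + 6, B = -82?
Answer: -18665/348382367 - I*sqrt(142)/348382367 ≈ -5.3576e-5 - 3.4205e-8*I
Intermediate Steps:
L = -1 (L = -4 + (-3 + 6) = -4 + 3 = -1)
V(R) = sqrt(-60 + R)
X(u, N) = -1
1/(X(-280, 218/(-192)) + (V(B) - 1*18664)) = 1/(-1 + (sqrt(-60 - 82) - 1*18664)) = 1/(-1 + (sqrt(-142) - 18664)) = 1/(-1 + (I*sqrt(142) - 18664)) = 1/(-1 + (-18664 + I*sqrt(142))) = 1/(-18665 + I*sqrt(142))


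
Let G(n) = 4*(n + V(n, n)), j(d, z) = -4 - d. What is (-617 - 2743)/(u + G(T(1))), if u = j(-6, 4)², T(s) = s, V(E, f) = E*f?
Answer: -280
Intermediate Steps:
G(n) = 4*n + 4*n² (G(n) = 4*(n + n*n) = 4*(n + n²) = 4*n + 4*n²)
u = 4 (u = (-4 - 1*(-6))² = (-4 + 6)² = 2² = 4)
(-617 - 2743)/(u + G(T(1))) = (-617 - 2743)/(4 + 4*1*(1 + 1)) = -3360/(4 + 4*1*2) = -3360/(4 + 8) = -3360/12 = -3360*1/12 = -280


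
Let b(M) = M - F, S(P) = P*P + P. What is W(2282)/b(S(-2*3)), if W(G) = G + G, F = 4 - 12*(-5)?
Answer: -2282/17 ≈ -134.24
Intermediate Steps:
S(P) = P + P**2 (S(P) = P**2 + P = P + P**2)
F = 64 (F = 4 + 60 = 64)
W(G) = 2*G
b(M) = -64 + M (b(M) = M - 1*64 = M - 64 = -64 + M)
W(2282)/b(S(-2*3)) = (2*2282)/(-64 + (-2*3)*(1 - 2*3)) = 4564/(-64 - 6*(1 - 6)) = 4564/(-64 - 6*(-5)) = 4564/(-64 + 30) = 4564/(-34) = 4564*(-1/34) = -2282/17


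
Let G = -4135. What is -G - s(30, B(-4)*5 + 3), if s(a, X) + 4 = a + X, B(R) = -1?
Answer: 4111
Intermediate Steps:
s(a, X) = -4 + X + a (s(a, X) = -4 + (a + X) = -4 + (X + a) = -4 + X + a)
-G - s(30, B(-4)*5 + 3) = -1*(-4135) - (-4 + (-1*5 + 3) + 30) = 4135 - (-4 + (-5 + 3) + 30) = 4135 - (-4 - 2 + 30) = 4135 - 1*24 = 4135 - 24 = 4111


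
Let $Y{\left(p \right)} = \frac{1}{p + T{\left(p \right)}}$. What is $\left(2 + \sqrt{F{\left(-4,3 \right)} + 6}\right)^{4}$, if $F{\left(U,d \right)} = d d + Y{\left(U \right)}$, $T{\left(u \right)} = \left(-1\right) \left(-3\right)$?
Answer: $\left(2 + \sqrt{14}\right)^{4} \approx 1086.8$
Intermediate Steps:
$T{\left(u \right)} = 3$
$Y{\left(p \right)} = \frac{1}{3 + p}$ ($Y{\left(p \right)} = \frac{1}{p + 3} = \frac{1}{3 + p}$)
$F{\left(U,d \right)} = d^{2} + \frac{1}{3 + U}$ ($F{\left(U,d \right)} = d d + \frac{1}{3 + U} = d^{2} + \frac{1}{3 + U}$)
$\left(2 + \sqrt{F{\left(-4,3 \right)} + 6}\right)^{4} = \left(2 + \sqrt{\frac{1 + 3^{2} \left(3 - 4\right)}{3 - 4} + 6}\right)^{4} = \left(2 + \sqrt{\frac{1 + 9 \left(-1\right)}{-1} + 6}\right)^{4} = \left(2 + \sqrt{- (1 - 9) + 6}\right)^{4} = \left(2 + \sqrt{\left(-1\right) \left(-8\right) + 6}\right)^{4} = \left(2 + \sqrt{8 + 6}\right)^{4} = \left(2 + \sqrt{14}\right)^{4}$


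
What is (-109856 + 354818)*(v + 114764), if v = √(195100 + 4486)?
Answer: 28112818968 + 244962*√199586 ≈ 2.8222e+10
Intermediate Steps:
v = √199586 ≈ 446.75
(-109856 + 354818)*(v + 114764) = (-109856 + 354818)*(√199586 + 114764) = 244962*(114764 + √199586) = 28112818968 + 244962*√199586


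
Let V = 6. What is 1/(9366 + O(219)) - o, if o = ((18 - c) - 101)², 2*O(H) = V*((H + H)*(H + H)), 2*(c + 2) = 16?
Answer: -4632977057/584898 ≈ -7921.0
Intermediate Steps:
c = 6 (c = -2 + (½)*16 = -2 + 8 = 6)
O(H) = 12*H² (O(H) = (6*((H + H)*(H + H)))/2 = (6*((2*H)*(2*H)))/2 = (6*(4*H²))/2 = (24*H²)/2 = 12*H²)
o = 7921 (o = ((18 - 1*6) - 101)² = ((18 - 6) - 101)² = (12 - 101)² = (-89)² = 7921)
1/(9366 + O(219)) - o = 1/(9366 + 12*219²) - 1*7921 = 1/(9366 + 12*47961) - 7921 = 1/(9366 + 575532) - 7921 = 1/584898 - 7921 = -4632977057/584898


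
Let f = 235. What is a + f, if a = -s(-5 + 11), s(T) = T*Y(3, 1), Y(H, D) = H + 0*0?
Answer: 217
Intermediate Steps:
Y(H, D) = H (Y(H, D) = H + 0 = H)
s(T) = 3*T (s(T) = T*3 = 3*T)
a = -18 (a = -3*(-5 + 11) = -3*6 = -1*18 = -18)
a + f = -18 + 235 = 217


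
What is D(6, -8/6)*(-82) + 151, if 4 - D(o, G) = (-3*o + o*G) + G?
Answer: -7255/3 ≈ -2418.3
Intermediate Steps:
D(o, G) = 4 - G + 3*o - G*o (D(o, G) = 4 - ((-3*o + o*G) + G) = 4 - ((-3*o + G*o) + G) = 4 - (G - 3*o + G*o) = 4 + (-G + 3*o - G*o) = 4 - G + 3*o - G*o)
D(6, -8/6)*(-82) + 151 = (4 - (-8)/6 + 3*6 - 1*(-8/6)*6)*(-82) + 151 = (4 - (-8)/6 + 18 - 1*(-8*⅙)*6)*(-82) + 151 = (4 - 1*(-4/3) + 18 - 1*(-4/3)*6)*(-82) + 151 = (4 + 4/3 + 18 + 8)*(-82) + 151 = (94/3)*(-82) + 151 = -7708/3 + 151 = -7255/3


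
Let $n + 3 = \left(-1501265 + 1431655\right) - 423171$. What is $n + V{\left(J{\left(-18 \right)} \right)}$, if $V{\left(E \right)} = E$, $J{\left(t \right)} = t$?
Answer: $-492802$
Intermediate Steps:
$n = -492784$ ($n = -3 + \left(\left(-1501265 + 1431655\right) - 423171\right) = -3 - 492781 = -492784$)
$n + V{\left(J{\left(-18 \right)} \right)} = -492784 - 18 = -492802$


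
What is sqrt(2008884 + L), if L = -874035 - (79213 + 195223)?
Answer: sqrt(860413) ≈ 927.58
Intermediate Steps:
L = -1148471 (L = -874035 - 1*274436 = -874035 - 274436 = -1148471)
sqrt(2008884 + L) = sqrt(2008884 - 1148471) = sqrt(860413)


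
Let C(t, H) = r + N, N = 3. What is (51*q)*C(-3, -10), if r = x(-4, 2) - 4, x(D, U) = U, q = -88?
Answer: -4488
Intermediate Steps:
r = -2 (r = 2 - 4 = -2)
C(t, H) = 1 (C(t, H) = -2 + 3 = 1)
(51*q)*C(-3, -10) = (51*(-88))*1 = -4488*1 = -4488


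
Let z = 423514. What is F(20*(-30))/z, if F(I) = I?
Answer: -300/211757 ≈ -0.0014167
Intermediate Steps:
F(20*(-30))/z = (20*(-30))/423514 = -600*1/423514 = -300/211757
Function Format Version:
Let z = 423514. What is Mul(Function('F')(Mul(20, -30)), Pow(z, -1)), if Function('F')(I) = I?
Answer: Rational(-300, 211757) ≈ -0.0014167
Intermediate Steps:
Mul(Function('F')(Mul(20, -30)), Pow(z, -1)) = Mul(Mul(20, -30), Pow(423514, -1)) = Mul(-600, Rational(1, 423514)) = Rational(-300, 211757)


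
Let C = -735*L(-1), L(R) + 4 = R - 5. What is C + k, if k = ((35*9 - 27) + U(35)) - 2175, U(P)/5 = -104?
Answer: 4943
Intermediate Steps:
U(P) = -520 (U(P) = 5*(-104) = -520)
L(R) = -9 + R (L(R) = -4 + (R - 5) = -4 + (-5 + R) = -9 + R)
C = 7350 (C = -735*(-9 - 1) = -735*(-10) = 7350)
k = -2407 (k = ((35*9 - 27) - 520) - 2175 = ((315 - 27) - 520) - 2175 = (288 - 520) - 2175 = -232 - 2175 = -2407)
C + k = 7350 - 2407 = 4943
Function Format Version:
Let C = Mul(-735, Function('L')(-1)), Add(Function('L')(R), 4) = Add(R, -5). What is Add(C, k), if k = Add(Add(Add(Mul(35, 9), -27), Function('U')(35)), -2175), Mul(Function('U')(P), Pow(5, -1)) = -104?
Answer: 4943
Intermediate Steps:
Function('U')(P) = -520 (Function('U')(P) = Mul(5, -104) = -520)
Function('L')(R) = Add(-9, R) (Function('L')(R) = Add(-4, Add(R, -5)) = Add(-4, Add(-5, R)) = Add(-9, R))
C = 7350 (C = Mul(-735, Add(-9, -1)) = Mul(-735, -10) = 7350)
k = -2407 (k = Add(Add(Add(Mul(35, 9), -27), -520), -2175) = Add(Add(Add(315, -27), -520), -2175) = Add(Add(288, -520), -2175) = Add(-232, -2175) = -2407)
Add(C, k) = Add(7350, -2407) = 4943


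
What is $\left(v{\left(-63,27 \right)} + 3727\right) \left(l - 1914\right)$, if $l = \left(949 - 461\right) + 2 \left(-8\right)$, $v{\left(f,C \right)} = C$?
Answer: $-5413268$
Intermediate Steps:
$l = 472$ ($l = 488 - 16 = 472$)
$\left(v{\left(-63,27 \right)} + 3727\right) \left(l - 1914\right) = \left(27 + 3727\right) \left(472 - 1914\right) = 3754 \left(-1442\right) = -5413268$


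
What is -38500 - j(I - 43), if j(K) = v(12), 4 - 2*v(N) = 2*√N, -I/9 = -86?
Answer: -38502 + 2*√3 ≈ -38499.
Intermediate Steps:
I = 774 (I = -9*(-86) = 774)
v(N) = 2 - √N
j(K) = 2 - 2*√3 (j(K) = 2 - √12 = 2 - 2*√3)
-38500 - j(I - 43) = -38500 - (2 - 2*√3) = -38500 + (-2 + 2*√3) = -38502 + 2*√3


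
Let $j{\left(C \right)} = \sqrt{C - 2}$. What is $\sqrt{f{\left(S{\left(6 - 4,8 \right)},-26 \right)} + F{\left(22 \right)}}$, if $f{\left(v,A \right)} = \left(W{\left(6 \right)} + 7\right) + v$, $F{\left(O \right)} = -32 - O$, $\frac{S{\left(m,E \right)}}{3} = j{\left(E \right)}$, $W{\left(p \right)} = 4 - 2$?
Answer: $\sqrt{-45 + 3 \sqrt{6}} \approx 6.1361 i$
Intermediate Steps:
$W{\left(p \right)} = 2$
$j{\left(C \right)} = \sqrt{-2 + C}$
$S{\left(m,E \right)} = 3 \sqrt{-2 + E}$
$f{\left(v,A \right)} = 9 + v$ ($f{\left(v,A \right)} = \left(2 + 7\right) + v = 9 + v$)
$\sqrt{f{\left(S{\left(6 - 4,8 \right)},-26 \right)} + F{\left(22 \right)}} = \sqrt{\left(9 + 3 \sqrt{-2 + 8}\right) - 54} = \sqrt{\left(9 + 3 \sqrt{6}\right) - 54} = \sqrt{-45 + 3 \sqrt{6}}$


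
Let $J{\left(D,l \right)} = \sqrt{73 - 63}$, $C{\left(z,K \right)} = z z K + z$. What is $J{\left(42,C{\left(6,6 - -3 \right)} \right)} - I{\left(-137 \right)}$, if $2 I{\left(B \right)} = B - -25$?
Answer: $56 + \sqrt{10} \approx 59.162$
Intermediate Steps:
$C{\left(z,K \right)} = z + K z^{2}$ ($C{\left(z,K \right)} = z^{2} K + z = K z^{2} + z = z + K z^{2}$)
$I{\left(B \right)} = \frac{25}{2} + \frac{B}{2}$ ($I{\left(B \right)} = \frac{B - -25}{2} = \frac{B + 25}{2} = \frac{25 + B}{2} = \frac{25}{2} + \frac{B}{2}$)
$J{\left(D,l \right)} = \sqrt{10}$
$J{\left(42,C{\left(6,6 - -3 \right)} \right)} - I{\left(-137 \right)} = \sqrt{10} - \left(\frac{25}{2} + \frac{1}{2} \left(-137\right)\right) = \sqrt{10} - \left(\frac{25}{2} - \frac{137}{2}\right) = \sqrt{10} - -56 = \sqrt{10} + 56 = 56 + \sqrt{10}$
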